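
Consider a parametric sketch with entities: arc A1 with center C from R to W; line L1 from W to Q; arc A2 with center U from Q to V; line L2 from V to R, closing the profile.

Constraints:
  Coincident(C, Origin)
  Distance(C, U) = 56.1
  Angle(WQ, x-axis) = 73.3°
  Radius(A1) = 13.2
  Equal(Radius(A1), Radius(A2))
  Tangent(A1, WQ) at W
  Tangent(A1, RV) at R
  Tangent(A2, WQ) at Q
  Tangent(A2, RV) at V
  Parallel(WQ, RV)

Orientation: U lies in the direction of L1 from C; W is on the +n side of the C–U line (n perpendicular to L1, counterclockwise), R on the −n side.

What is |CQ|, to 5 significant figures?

57.632

Tangency of A1 to both parallel lines with radius 13.2 puts W and R at C ± 13.2·n: W = (-12.643, 3.7932), R = (12.643, -3.7932). Equal radii place Q and V the same way about U: Q = U + 13.2·n = (3.4777, 57.527), V = U − 13.2·n = (28.764, 49.941). Then |CQ| = |Q − C| = 57.632.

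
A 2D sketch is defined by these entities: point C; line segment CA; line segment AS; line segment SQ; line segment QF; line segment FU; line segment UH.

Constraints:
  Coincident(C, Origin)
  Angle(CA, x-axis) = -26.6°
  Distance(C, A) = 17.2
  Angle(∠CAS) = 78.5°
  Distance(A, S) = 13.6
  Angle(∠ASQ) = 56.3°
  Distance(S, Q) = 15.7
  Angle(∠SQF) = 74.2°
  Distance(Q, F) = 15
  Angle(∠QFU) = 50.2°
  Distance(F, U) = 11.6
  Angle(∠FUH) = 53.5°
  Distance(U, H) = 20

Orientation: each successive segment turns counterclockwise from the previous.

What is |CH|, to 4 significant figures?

8.428

C is at the origin; CA runs at -26.6° with length 17.2, so A = (15.38, -7.701). ∠CAS = 78.5° gives AS at 74.90° from the x-axis; with |AS| = 13.6, S = (18.92, 5.429). ∠ASQ = 56.3° gives SQ at -161.4° from the x-axis; with |SQ| = 15.7, Q = (4.042, 0.4213). ∠SQF = 74.2° gives QF at -55.60° from the x-axis; with |QF| = 15.0, F = (12.52, -11.96). ∠QFU = 50.2° gives FU at 74.20° from the x-axis; with |FU| = 11.6, U = (15.68, -0.7937). ∠FUH = 53.5° gives UH at -159.3° from the x-axis; with |UH| = 20.0, H = (-3.034, -7.863). Then |CH| = |H − C| = 8.428.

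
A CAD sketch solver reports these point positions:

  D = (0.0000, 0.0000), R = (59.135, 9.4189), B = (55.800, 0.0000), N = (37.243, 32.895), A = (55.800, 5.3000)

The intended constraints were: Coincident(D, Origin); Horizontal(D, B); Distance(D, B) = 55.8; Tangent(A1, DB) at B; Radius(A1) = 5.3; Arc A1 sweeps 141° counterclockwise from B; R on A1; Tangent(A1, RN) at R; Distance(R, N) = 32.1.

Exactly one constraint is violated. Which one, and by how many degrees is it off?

Tangent(A1, RN) at R — off by 8.00°.

D = (0.00, 0.00) ✓; D.y = 0.00, B.y = 0.00 ✓; |DB| = 55.80 ✓; ∠(AB, BD) = 90.00° ✓; |AB| = 5.300 ✓; bearing(A→R) − bearing(A→B) = 141.0° ✓; |AR| = 5.300 ✓; ∠(AR, RN) = 98.00° ✗; |RN| = 32.10 ✓.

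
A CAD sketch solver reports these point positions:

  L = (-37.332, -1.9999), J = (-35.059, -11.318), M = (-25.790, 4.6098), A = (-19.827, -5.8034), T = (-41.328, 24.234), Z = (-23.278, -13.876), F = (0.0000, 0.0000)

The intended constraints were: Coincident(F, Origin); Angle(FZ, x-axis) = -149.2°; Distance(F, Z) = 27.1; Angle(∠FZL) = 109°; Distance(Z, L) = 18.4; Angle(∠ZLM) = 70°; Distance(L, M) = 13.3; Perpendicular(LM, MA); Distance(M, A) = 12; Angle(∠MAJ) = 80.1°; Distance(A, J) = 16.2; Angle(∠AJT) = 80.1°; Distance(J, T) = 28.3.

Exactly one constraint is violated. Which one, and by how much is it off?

Distance(J, T) = 28.3 — off by 7.80.

F = (0.00, 0.00) ✓; FZ at -149.2° ✓; |FZ| = 27.10 ✓; ∠FZL = 109.0° ✓; |ZL| = 18.40 ✓; ∠ZLM = 70.00° ✓; |LM| = 13.30 ✓; ∠(LM, MA) = 90.00° ✓; |MA| = 12.00 ✓; ∠MAJ = 80.11° ✓; |AJ| = 16.20 ✓; ∠AJT = 80.10° ✓; |JT| = 36.10 ✗.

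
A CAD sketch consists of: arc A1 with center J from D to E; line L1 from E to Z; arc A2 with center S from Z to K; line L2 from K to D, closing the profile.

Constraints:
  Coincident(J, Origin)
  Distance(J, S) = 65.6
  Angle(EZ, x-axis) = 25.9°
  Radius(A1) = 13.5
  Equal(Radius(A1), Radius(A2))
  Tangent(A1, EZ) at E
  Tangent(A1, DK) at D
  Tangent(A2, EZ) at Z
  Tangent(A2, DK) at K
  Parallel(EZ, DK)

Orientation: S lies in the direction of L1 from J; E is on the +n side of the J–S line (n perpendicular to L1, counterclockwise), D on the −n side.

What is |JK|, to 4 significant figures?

66.97

The slot axis is L1's direction at 25.9°, so u = (cos 25.9°, sin 25.9°) = (0.8996, 0.4368) and n = (−sin 25.9°, cos 25.9°) = (-0.4368, 0.8996). J is at the origin and S lies 65.6 along u from J, so S = 65.6·u = (59.01, 28.65). Tangency of A1 to both parallel lines with radius 13.5 puts E and D at J ± 13.5·n: E = (-5.897, 12.14), D = (5.897, -12.14). Equal radii place Z and K the same way about S: Z = S + 13.5·n = (53.11, 40.80), K = S − 13.5·n = (64.91, 16.51). Then |JK| = |K − J| = 66.97.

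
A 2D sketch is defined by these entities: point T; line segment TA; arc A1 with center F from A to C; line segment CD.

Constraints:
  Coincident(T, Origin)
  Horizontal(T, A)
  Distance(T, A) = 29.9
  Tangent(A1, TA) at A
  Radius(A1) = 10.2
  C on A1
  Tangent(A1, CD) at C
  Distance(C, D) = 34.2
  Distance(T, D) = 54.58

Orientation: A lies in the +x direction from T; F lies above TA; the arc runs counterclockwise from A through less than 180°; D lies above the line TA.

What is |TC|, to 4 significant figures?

41.79

T is at the origin; T and A share the same y with |TA| = 29.9 and A on the +x side, so A = (29.90, 0.000). The tangent condition forces FA to be normal to TA, so F = A + (0, 10.2) = (29.90, 10.20). Since FC ⟂ CD (tangency), |FD| = √(10.2² + 34.2²) = 35.69 regardless of where C sits on A1. So D lies on both circle(T, 54.58) and circle(F, 35.69); the above-TA intersection is D = (29.55, 45.89). C is the foot of the tangent from D: C = (39.65, 13.21).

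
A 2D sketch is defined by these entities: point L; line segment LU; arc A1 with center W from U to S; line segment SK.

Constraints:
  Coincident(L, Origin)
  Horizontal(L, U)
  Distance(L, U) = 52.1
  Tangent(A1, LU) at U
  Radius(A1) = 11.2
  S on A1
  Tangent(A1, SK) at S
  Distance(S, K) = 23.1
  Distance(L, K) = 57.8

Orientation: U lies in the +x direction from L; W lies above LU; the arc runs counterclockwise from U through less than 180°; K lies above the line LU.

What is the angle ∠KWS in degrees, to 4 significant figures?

64.13°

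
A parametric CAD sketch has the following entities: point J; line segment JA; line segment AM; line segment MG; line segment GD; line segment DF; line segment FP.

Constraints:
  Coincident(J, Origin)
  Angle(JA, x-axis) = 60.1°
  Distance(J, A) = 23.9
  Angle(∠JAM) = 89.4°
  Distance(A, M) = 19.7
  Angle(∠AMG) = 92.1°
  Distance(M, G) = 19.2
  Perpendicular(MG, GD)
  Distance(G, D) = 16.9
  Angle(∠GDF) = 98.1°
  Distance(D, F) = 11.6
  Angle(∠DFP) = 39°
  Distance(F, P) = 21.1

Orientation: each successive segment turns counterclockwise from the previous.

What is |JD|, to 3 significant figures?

5.23

J is at the origin; JA runs at 60.1° with length 23.9, so A = (11.9, 20.7). ∠JAM = 89.4° gives AM at 151° from the x-axis; with |AM| = 19.7, M = (-5.27, 30.4). ∠AMG = 92.1° gives MG at -121° from the x-axis; with |MG| = 19.2, G = (-15.3, 14.0). The perpendicularity gives GD at right angles to MG, so GD runs at -31.4°; with |GD| = 16.9, D = (-0.844, 5.17). Then |JD| = |D − J| = 5.23.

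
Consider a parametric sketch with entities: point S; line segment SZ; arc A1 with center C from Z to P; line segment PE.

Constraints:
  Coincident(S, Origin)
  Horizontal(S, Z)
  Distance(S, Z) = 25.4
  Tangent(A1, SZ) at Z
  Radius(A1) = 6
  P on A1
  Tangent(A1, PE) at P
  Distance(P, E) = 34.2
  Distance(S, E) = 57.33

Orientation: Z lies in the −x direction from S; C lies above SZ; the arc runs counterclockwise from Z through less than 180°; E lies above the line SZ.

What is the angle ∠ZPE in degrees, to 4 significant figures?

111.4°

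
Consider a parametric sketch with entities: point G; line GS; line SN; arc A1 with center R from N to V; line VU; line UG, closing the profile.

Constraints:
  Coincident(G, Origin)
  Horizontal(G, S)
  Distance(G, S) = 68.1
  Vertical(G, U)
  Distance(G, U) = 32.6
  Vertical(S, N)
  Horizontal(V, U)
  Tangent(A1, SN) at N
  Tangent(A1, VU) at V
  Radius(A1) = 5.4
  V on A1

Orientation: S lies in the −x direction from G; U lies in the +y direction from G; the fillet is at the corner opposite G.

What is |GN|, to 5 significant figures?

73.331

G is at the origin; GS is horizontal with |GS| = 68.1 and S on the −x side, so S = (-68.100, 0.0000). G and U share the same x with |GU| = 32.6 and U on the +y side, so U = (0.0000, 32.600). The virtual corner opposite G is at (-68.100, 32.600). The tangent condition forces RN to be normal to SN and since A1 is tangent to VU there, RV ⟂ VU, with radius 5.4, so the center R sits 5.4 in from both sides at R = (-62.700, 27.200). That places the tangent points at N = (-68.100, 27.200) on SN and V = (-62.700, 32.600) on VU. Then |GN| = |N − G| = 73.331.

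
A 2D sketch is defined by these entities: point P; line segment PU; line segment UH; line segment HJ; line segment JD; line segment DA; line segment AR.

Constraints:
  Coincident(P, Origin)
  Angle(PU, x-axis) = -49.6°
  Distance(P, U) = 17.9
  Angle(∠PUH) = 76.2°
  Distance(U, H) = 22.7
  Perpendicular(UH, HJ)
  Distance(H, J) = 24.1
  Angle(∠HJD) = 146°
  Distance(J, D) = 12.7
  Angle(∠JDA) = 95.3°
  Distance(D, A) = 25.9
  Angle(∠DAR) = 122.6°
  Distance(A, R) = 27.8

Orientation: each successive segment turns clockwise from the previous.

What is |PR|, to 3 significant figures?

26.5

P is at the origin; PU runs at -49.6° with length 17.9, so U = (11.6, -13.6). ∠PUH = 76.2° gives UH at -153° from the x-axis; with |UH| = 22.7, H = (-8.70, -23.8). UH ⟂ HJ, so HJ runs at 117°; with |HJ| = 24.1, J = (-19.5, -2.25). ∠HJD = 146.0° gives JD at 82.6° from the x-axis; with |JD| = 12.7, D = (-17.9, 10.3). ∠JDA = 95.3° gives DA at -2.10° from the x-axis; with |DA| = 25.9, A = (8.03, 9.40). ∠DAR = 122.6° gives AR at -59.5° from the x-axis; with |AR| = 27.8, R = (22.1, -14.6). Then |PR| = |R − P| = 26.5.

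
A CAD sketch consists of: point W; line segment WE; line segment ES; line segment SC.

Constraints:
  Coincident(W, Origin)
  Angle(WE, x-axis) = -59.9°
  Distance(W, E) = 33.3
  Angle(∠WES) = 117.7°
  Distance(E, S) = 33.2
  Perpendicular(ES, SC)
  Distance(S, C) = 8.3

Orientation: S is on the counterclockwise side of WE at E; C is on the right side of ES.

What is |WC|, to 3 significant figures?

61.6

W is at the origin; WE runs at -59.9° with length 33.3, so E = 33.3·(cos -59.9°, sin -59.9°) = (16.7, -28.8). ∠WES = 117.7°, so ES runs at -59.9° + (180° − 117.7°) = 2.40° from the x-axis; with |ES| = 33.2, S = E + 33.2·(cos 2.40°, sin 2.40°) = (49.9, -27.4). ES ⟂ SC; with |SC| = 8.3 on the right of ES, C = S + 8.3·(0.0419, -0.999) = (50.2, -35.7). Then |WC| = |C − W| = 61.6.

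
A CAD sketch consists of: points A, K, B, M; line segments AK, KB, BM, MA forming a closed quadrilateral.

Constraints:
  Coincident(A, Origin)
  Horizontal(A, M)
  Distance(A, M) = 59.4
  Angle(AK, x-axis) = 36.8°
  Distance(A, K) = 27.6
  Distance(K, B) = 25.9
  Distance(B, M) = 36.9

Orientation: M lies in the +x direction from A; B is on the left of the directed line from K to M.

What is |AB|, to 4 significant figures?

53.49

Checks: |KB| = 25.90 ✓; |BM| = 36.90 ✓.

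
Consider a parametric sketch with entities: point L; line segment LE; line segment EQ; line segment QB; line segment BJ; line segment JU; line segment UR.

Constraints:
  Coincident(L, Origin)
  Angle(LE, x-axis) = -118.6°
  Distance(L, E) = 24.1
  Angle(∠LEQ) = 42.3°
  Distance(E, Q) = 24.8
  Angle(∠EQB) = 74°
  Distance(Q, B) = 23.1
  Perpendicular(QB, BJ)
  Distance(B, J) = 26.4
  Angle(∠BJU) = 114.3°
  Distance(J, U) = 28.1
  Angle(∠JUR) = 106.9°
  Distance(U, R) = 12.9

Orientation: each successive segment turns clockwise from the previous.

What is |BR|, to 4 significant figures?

44.29

L is at the origin; LE runs at -118.6° with length 24.1, so E = (-11.54, -21.16). ∠LEQ = 42.3° gives EQ at 103.7° from the x-axis; with |EQ| = 24.8, Q = (-17.41, 2.935). ∠EQB = 74.0° gives QB at -2.300° from the x-axis; with |QB| = 23.1, B = (5.671, 2.008). QB ⟂ BJ, so BJ runs at -92.30°; with |BJ| = 26.4, J = (4.612, -24.37). ∠BJU = 114.3° gives JU at -158.0° from the x-axis; with |JU| = 28.1, U = (-21.44, -34.90). ∠JUR = 106.9° gives UR at 128.9° from the x-axis; with |UR| = 12.9, R = (-29.54, -24.86). Then |BR| = |R − B| = 44.29.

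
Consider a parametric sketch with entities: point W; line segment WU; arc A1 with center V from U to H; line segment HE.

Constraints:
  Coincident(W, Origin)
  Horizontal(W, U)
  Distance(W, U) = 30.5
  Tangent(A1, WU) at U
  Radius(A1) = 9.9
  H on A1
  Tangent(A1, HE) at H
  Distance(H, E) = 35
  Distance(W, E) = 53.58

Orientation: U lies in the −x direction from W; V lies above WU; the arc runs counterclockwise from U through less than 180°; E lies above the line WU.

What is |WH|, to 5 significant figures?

23.857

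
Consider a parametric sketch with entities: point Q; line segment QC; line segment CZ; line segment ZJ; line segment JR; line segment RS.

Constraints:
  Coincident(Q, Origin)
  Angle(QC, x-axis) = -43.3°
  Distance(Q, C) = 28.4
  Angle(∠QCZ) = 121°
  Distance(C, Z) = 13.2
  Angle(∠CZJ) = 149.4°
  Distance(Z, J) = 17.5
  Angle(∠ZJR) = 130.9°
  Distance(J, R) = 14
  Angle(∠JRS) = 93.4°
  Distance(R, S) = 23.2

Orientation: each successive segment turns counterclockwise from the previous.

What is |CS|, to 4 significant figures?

29.35

Q is at the origin; QC runs at -43.3° with length 28.4, so C = (20.67, -19.48). ∠QCZ = 121.0° gives CZ at 15.70° from the x-axis; with |CZ| = 13.2, Z = (33.38, -15.91). ∠CZJ = 149.4° gives ZJ at 46.30° from the x-axis; with |ZJ| = 17.5, J = (45.47, -3.253). ∠ZJR = 130.9° gives JR at 95.40° from the x-axis; with |JR| = 14.0, R = (44.15, 10.68). ∠JRS = 93.4° gives RS at -178.0° from the x-axis; with |RS| = 23.2, S = (20.96, 9.875). Then |CS| = |S − C| = 29.35.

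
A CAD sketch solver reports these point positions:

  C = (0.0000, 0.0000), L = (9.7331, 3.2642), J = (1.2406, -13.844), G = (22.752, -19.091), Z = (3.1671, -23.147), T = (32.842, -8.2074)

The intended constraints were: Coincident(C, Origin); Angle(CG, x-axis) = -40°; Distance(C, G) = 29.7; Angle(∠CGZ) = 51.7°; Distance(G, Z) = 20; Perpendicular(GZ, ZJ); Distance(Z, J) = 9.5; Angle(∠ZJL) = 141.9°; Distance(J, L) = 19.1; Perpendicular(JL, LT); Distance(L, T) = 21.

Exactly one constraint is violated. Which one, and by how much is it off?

Distance(L, T) = 21 — off by 4.80.

C = (0.00, 0.00) ✓; CG at -40.00° ✓; |CG| = 29.70 ✓; ∠CGZ = 51.70° ✓; |GZ| = 20.00 ✓; ∠(GZ, ZJ) = 90.00° ✓; |ZJ| = 9.500 ✓; ∠ZJL = 141.9° ✓; |JL| = 19.10 ✓; ∠(JL, LT) = 90.00° ✓; |LT| = 25.80 ✗.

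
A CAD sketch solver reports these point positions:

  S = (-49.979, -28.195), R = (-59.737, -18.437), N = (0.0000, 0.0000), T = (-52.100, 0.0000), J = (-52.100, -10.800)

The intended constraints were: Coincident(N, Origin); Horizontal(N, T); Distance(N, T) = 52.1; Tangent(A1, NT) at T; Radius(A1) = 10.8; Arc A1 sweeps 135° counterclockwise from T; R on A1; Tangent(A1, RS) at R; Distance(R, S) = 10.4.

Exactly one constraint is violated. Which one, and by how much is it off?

Distance(R, S) = 10.4 — off by 3.40.

N = (0.00, 0.00) ✓; N.y = 0.00, T.y = 0.00 ✓; |NT| = 52.10 ✓; ∠(JT, TN) = 90.00° ✓; |JT| = 10.80 ✓; bearing(J→R) − bearing(J→T) = 135.0° ✓; |JR| = 10.80 ✓; ∠(JR, RS) = 90.00° ✓; |RS| = 13.80 ✗.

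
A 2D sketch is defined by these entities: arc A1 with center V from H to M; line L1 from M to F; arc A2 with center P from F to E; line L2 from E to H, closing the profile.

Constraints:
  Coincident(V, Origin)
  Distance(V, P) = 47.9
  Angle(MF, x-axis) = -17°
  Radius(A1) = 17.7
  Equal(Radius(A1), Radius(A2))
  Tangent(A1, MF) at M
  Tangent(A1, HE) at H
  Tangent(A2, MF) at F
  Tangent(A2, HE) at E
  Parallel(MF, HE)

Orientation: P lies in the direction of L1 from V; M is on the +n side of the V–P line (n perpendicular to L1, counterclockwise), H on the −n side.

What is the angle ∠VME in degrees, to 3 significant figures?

53.5°

The slot axis is L1's direction at -17.0°, so u = (cos -17.0°, sin -17.0°) = (0.956, -0.292) and n = (−sin -17.0°, cos -17.0°) = (0.292, 0.956). V is at the origin and P lies 47.9 along u from V, so P = 47.9·u = (45.8, -14.0). Tangency of A1 to both parallel lines with radius 17.7 puts M and H at V ± 17.7·n: M = (5.17, 16.9), H = (-5.17, -16.9). Equal radii place F and E the same way about P: F = P + 17.7·n = (51.0, 2.92), E = P − 17.7·n = (40.6, -30.9). Then cos ∠VME = MV·ME / (|MV||ME|), giving 53.5°.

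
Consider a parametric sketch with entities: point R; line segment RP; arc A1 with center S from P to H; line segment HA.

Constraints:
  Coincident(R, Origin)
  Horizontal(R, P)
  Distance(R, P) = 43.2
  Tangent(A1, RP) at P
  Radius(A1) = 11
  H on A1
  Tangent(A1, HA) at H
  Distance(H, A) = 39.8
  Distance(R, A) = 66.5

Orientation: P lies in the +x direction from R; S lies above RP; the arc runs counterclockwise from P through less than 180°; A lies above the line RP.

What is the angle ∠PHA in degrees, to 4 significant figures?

125.9°

Checks: R.y = 0.00, P.y = 0.00 ✓; ∠(SP, PR) = 90.00° ✓; |SP| = 11.00 ✓; |SH| = 11.00 ✓; ∠(SH, HA) = 90.00° ✓; |HA| = 39.80 ✓; |RA| = 66.50 ✓.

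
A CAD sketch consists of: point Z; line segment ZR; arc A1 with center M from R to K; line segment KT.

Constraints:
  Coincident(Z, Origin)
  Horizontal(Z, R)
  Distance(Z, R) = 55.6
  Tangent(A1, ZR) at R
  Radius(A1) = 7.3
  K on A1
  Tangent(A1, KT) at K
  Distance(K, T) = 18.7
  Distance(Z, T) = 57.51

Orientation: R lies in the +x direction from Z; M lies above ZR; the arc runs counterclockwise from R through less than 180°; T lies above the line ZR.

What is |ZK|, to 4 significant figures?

62.65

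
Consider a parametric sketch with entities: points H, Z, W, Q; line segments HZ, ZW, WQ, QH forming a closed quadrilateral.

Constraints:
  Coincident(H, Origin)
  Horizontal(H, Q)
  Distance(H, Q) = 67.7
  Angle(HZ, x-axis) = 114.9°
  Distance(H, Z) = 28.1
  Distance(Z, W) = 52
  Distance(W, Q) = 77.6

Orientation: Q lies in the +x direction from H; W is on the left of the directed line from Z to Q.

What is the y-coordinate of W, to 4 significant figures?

63.72

H is at the origin; H and Q share the same y with |HQ| = 67.7 and Q in +x, so Q = (67.7, 0). HZ runs at 114.9° with |HZ| = 28.1, so Z = (-11.83, 25.49). W is determined by |ZW| = 52.0 and |WQ| = 77.6 together: it lies at the intersection of circle(Z, 52.0) and circle(Q, 77.6). With |ZQ| = 83.52, the foot of the radical line on ZQ is 21.89 from Z and the perpendicular offset is √(52.0² − 21.89²) = 47.17. Taking the left-of-ZQ solution: W = (23.41, 63.72).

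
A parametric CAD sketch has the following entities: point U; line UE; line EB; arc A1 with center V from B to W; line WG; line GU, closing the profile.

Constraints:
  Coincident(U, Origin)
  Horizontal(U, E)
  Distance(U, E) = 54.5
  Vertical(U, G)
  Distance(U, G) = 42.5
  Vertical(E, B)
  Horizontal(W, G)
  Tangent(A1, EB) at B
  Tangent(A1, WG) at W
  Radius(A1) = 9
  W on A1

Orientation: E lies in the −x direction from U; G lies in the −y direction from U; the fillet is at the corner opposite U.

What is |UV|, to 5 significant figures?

56.502

U and G share the same x with |UG| = 42.5 and G on the −y side, so G = (0.0000, -42.500). The virtual corner opposite U is at (-54.500, -42.500). Tangency of A1 to EB means the radius VB is perpendicular to EB and since A1 is tangent to WG there, VW ⟂ WG, with radius 9.0, so the center V sits 9.0 in from both sides at V = (-45.500, -33.500). Then |UV| = |V − U| = 56.502.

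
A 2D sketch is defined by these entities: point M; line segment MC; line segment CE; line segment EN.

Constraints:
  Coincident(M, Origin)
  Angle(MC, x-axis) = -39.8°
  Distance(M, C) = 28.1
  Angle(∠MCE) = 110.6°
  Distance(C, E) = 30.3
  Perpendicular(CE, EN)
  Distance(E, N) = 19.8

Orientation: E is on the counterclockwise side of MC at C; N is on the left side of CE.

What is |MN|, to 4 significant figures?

40.71

∠MCE = 110.6°, so CE runs at -39.8° + (180° − 110.6°) = 29.60° from the x-axis; with |CE| = 30.3, E = C + 30.3·(cos 29.60°, sin 29.60°) = (47.93, -3.021). CE ⟂ EN; with |EN| = 19.8 on the left of CE, N = E + 19.8·(-0.4939, 0.8695) = (38.15, 14.20). Then |MN| = |N − M| = 40.71.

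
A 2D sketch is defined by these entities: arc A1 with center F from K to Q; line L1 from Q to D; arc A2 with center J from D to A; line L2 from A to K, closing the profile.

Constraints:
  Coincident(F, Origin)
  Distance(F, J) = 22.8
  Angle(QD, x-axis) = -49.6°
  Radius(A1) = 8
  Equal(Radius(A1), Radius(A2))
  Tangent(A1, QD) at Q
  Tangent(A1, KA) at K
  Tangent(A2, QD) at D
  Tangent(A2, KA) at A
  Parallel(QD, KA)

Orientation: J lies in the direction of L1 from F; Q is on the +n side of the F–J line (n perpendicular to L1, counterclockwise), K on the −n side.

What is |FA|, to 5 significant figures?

24.163

The slot axis is L1's direction at -49.6°, so u = (cos -49.6°, sin -49.6°) = (0.64812, -0.76154) and n = (−sin -49.6°, cos -49.6°) = (0.76154, 0.64812). F is at the origin and J lies 22.8 along u from F, so J = 22.8·u = (14.777, -17.363). Tangency of A1 to both parallel lines with radius 8.0 puts Q and K at F ± 8.0·n: Q = (6.0923, 5.1850), K = (-6.0923, -5.1850). Equal radii place D and A the same way about J: D = J + 8.0·n = (20.869, -12.178), A = J − 8.0·n = (8.6848, -22.548). Then |FA| = |A − F| = 24.163.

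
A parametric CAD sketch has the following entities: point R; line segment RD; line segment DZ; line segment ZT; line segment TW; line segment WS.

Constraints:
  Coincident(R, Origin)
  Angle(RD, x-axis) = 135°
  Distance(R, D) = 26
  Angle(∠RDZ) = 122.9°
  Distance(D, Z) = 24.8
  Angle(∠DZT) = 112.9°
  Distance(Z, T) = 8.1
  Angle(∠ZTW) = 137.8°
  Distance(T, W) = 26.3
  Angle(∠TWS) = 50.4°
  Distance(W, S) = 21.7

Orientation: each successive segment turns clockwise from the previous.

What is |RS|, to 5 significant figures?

23.616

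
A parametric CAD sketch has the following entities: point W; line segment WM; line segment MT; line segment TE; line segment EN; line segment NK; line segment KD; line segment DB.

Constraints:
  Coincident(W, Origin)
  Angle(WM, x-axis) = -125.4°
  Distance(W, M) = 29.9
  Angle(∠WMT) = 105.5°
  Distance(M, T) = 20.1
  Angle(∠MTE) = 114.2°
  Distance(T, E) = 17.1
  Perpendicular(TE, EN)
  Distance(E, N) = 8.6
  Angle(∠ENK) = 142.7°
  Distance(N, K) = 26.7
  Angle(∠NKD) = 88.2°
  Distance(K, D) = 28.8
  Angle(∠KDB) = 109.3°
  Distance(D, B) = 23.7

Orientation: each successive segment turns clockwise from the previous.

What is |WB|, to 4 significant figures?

55.70

∠NKD = 88.2° gives KD at -124.8° from the x-axis; with |KD| = 28.8, D = (-22.97, -38.02). ∠KDB = 109.3° gives DB at 164.5° from the x-axis; with |DB| = 23.7, B = (-45.81, -31.69). Then |WB| = |B − W| = 55.70.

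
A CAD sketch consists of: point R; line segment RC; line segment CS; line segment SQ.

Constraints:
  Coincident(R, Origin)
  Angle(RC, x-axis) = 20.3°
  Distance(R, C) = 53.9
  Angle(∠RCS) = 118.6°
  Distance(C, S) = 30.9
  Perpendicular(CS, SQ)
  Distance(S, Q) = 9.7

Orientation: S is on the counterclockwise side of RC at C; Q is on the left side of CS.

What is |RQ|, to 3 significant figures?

68.0

R is at the origin; RC runs at 20.3° with length 53.9, so C = 53.9·(cos 20.3°, sin 20.3°) = (50.6, 18.7). ∠RCS = 118.6°, so CS runs at 20.3° + (180° − 118.6°) = 81.7° from the x-axis; with |CS| = 30.9, S = C + 30.9·(cos 81.7°, sin 81.7°) = (55.0, 49.3). The perpendicularity gives SQ at right angles to CS; with |SQ| = 9.7 on the left of CS, Q = S + 9.7·(-0.990, 0.144) = (45.4, 50.7). Then |RQ| = |Q − R| = 68.0.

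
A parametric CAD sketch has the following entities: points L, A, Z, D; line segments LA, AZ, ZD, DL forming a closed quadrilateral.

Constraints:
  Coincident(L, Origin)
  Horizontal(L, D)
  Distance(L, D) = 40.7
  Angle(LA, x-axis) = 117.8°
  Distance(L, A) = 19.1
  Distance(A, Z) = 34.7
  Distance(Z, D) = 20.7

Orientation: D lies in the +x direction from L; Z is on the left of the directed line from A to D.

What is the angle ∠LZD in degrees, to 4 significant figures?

107.4°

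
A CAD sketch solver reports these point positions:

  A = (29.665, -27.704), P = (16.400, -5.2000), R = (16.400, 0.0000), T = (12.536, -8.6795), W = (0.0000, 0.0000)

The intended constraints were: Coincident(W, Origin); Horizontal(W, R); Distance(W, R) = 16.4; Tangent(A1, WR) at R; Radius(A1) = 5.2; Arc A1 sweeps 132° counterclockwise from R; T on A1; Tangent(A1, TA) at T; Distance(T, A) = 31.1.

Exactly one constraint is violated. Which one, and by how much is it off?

Distance(T, A) = 31.1 — off by 5.50.

W = (0.00, 0.00) ✓; W.y = 0.00, R.y = 0.00 ✓; |WR| = 16.40 ✓; ∠(PR, RW) = 90.00° ✓; |PR| = 5.200 ✓; bearing(P→T) − bearing(P→R) = 132.0° ✓; |PT| = 5.200 ✓; ∠(PT, TA) = 90.00° ✓; |TA| = 25.60 ✗.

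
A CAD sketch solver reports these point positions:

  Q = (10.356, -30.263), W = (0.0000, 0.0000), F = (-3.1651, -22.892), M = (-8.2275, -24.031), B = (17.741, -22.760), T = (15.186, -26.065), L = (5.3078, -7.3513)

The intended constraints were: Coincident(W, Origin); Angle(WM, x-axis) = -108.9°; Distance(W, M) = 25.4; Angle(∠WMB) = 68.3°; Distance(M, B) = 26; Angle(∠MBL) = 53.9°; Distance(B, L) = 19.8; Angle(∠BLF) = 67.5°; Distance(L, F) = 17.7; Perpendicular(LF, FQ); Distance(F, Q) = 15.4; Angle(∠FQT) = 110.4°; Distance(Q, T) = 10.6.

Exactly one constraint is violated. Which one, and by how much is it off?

Distance(Q, T) = 10.6 — off by 4.20.

W = (0.00, 0.00) ✓; WM at -108.9° ✓; |WM| = 25.40 ✓; ∠WMB = 68.30° ✓; |MB| = 26.00 ✓; ∠MBL = 53.90° ✓; |BL| = 19.80 ✓; ∠BLF = 67.50° ✓; |LF| = 17.70 ✓; ∠(LF, FQ) = 90.00° ✓; |FQ| = 15.40 ✓; ∠FQT = 110.4° ✓; |QT| = 6.399 ✗.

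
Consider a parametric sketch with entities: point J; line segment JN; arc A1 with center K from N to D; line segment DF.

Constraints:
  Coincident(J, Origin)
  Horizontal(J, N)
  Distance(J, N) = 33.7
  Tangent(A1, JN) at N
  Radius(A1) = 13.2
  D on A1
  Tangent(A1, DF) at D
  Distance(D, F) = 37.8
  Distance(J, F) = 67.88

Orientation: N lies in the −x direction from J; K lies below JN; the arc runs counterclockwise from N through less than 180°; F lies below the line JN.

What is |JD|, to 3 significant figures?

49.0

J is at the origin; JN is horizontal with |JN| = 33.7 and N on the −x side, so N = (-33.7, 0.00). A1 meets JN tangentially, so KN is at right angles to JN, so K = N + (0, -13.2) = (-33.7, -13.2). Since KD ⟂ DF (tangency), |KF| = √(13.2² + 37.8²) = 40.0 regardless of where D sits on A1. So F lies on both circle(J, 67.88) and circle(K, 40.0); the below-JN intersection is F = (-43.7, -52.0). D is the foot of the tangent from F: D = (-46.9, -14.3).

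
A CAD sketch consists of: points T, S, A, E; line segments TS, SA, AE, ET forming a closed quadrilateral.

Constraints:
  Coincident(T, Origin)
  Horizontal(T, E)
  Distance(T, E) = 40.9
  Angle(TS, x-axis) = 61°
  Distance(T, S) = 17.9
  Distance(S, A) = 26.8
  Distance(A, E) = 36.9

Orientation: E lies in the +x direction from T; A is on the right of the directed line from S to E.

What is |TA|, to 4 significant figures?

12.35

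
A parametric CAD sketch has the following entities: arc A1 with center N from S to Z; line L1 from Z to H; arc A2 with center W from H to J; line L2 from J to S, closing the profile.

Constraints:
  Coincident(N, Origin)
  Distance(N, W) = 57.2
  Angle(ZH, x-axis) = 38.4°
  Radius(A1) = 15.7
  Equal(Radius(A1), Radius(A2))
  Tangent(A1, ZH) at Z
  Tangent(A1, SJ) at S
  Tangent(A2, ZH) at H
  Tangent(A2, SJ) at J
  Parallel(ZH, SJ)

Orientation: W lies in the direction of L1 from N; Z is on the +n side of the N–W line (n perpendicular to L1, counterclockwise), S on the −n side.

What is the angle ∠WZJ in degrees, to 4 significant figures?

13.42°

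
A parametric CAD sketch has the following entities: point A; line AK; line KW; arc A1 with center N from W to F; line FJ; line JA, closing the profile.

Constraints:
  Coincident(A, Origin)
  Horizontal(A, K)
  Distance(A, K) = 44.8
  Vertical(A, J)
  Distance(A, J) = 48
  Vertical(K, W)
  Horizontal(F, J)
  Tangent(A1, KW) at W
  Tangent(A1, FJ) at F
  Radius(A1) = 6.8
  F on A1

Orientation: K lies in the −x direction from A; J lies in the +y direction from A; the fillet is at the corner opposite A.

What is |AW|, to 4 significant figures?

60.86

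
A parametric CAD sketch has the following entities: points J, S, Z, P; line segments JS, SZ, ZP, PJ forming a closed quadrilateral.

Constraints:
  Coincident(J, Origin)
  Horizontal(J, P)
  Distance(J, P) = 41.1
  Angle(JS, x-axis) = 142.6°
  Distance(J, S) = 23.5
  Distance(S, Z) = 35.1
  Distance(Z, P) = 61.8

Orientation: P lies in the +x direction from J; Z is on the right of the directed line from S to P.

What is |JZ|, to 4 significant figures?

26.92

Checks: |SZ| = 35.10 ✓; |ZP| = 61.80 ✓.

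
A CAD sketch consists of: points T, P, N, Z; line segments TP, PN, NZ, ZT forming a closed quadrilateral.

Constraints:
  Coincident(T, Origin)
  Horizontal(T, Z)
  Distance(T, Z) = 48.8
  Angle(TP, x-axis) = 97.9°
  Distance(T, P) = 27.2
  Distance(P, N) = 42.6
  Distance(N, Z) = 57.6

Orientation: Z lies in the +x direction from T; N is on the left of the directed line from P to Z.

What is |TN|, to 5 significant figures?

61.429

Checks: |PN| = 42.60 ✓; |NZ| = 57.60 ✓.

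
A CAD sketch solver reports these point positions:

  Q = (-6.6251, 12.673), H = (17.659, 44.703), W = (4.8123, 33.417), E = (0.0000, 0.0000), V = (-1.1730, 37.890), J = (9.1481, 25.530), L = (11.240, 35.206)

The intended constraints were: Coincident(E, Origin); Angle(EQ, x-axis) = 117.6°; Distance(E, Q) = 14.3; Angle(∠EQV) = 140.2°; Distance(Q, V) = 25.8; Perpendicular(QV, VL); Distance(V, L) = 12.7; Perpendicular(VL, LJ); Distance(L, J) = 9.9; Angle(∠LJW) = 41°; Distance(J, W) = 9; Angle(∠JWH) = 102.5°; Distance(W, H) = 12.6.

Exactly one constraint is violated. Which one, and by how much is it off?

Distance(W, H) = 12.6 — off by 4.50.

E = (0.00, 0.00) ✓; EQ at 117.6° ✓; |EQ| = 14.30 ✓; ∠EQV = 140.2° ✓; |QV| = 25.80 ✓; ∠(QV, VL) = 90.00° ✓; |VL| = 12.70 ✓; ∠(VL, LJ) = 90.00° ✓; |LJ| = 9.900 ✓; ∠LJW = 41.00° ✓; |JW| = 9.000 ✓; ∠JWH = 102.5° ✓; |WH| = 17.10 ✗.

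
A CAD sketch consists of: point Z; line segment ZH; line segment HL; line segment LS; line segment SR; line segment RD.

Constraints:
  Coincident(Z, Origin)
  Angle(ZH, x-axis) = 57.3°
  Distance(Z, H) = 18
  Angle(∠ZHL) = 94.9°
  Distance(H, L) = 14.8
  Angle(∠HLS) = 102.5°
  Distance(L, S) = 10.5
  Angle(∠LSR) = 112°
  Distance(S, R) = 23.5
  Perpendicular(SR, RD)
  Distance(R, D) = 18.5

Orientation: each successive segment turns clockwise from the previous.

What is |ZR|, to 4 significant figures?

5.678

∠HLS = 102.5° gives LS at -105.3° from the x-axis; with |LS| = 10.5, S = (20.05, -1.883). ∠LSR = 112.0° gives SR at -173.3° from the x-axis; with |SR| = 23.5, R = (-3.294, -4.625). Then |ZR| = |R − Z| = 5.678.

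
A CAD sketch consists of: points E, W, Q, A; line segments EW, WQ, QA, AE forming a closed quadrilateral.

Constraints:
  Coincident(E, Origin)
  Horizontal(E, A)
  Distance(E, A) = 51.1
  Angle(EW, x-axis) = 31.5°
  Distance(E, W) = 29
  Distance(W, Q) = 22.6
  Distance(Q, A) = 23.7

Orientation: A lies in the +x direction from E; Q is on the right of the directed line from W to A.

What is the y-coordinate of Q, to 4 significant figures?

-7.131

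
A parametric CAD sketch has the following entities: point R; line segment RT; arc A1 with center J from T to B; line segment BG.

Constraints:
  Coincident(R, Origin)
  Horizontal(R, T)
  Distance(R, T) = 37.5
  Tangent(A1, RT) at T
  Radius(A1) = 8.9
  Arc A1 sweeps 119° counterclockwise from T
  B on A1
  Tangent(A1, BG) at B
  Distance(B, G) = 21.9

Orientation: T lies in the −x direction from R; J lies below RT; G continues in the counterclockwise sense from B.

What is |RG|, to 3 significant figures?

47.4

R is at the origin; RT is horizontal with |RT| = 37.5 and T on the −x side, so T = (-37.5, 0.00). Tangency of A1 to RT means the radius JT is perpendicular to RT, so J = T + (0, -8.9) = (-37.5, -8.90). On A1, T sits at bearing 90° from J; a 119° counterclockwise sweep puts B at bearing 209°, so B = J + 8.9·(cos 209°, sin 209°) = (-45.3, -13.2). Tangency of A1 to BG means the radius JB is perpendicular to BG, so BG runs along (−sin 209°, cos 209°); with |BG| = 21.9, G = (-34.7, -32.4). Then |RG| = |G − R| = 47.4.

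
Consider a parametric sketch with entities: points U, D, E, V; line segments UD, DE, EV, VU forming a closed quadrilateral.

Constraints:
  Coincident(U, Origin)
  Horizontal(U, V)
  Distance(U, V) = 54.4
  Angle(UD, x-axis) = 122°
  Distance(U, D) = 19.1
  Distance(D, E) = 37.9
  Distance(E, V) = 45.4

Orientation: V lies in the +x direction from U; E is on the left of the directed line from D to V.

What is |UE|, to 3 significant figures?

40.9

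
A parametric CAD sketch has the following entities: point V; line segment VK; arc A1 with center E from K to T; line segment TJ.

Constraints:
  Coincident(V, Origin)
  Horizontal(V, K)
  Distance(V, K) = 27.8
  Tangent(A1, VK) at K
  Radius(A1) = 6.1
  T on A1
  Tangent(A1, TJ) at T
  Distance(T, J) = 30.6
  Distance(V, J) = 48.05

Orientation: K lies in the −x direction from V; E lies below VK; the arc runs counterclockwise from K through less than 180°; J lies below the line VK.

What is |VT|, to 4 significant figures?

34.53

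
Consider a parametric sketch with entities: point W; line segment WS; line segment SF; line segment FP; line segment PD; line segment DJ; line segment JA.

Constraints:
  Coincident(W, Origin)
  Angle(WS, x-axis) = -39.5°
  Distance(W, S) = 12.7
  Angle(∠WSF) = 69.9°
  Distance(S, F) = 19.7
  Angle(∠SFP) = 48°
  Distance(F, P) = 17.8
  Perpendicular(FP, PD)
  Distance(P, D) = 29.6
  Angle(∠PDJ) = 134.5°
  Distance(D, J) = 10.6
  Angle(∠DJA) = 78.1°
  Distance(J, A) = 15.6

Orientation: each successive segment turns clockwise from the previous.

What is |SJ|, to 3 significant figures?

22.6

W is at the origin; WS runs at -39.5° with length 12.7, so S = (9.80, -8.08). ∠WSF = 69.9° gives SF at -150° from the x-axis; with |SF| = 19.7, F = (-7.19, -18.0). ∠SFP = 48.0° gives FP at 78.4° from the x-axis; with |FP| = 17.8, P = (-3.61, -0.611). FP ⟂ PD, so PD runs at -11.6°; with |PD| = 29.6, D = (25.4, -6.56). ∠PDJ = 134.5° gives DJ at -57.1° from the x-axis; with |DJ| = 10.6, J = (31.1, -15.5). Then |SJ| = |J − S| = 22.6.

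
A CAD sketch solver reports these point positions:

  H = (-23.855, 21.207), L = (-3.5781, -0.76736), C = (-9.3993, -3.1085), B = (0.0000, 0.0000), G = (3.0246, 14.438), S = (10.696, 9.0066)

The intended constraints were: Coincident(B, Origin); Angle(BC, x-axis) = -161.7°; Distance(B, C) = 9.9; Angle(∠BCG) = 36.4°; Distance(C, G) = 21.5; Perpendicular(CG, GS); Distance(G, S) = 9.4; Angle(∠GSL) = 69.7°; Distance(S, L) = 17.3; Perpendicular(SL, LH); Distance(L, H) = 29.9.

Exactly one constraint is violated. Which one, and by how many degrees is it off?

Perpendicular(SL, LH) — off by 8.30°.

B = (0.00, 0.00) ✓; BC at -161.7° ✓; |BC| = 9.900 ✓; ∠BCG = 36.40° ✓; |CG| = 21.50 ✓; ∠(CG, GS) = 90.00° ✓; |GS| = 9.399 ✓; ∠GSL = 69.70° ✓; |SL| = 17.30 ✓; ∠(SL, LH) = 81.70° ✗; |LH| = 29.90 ✓.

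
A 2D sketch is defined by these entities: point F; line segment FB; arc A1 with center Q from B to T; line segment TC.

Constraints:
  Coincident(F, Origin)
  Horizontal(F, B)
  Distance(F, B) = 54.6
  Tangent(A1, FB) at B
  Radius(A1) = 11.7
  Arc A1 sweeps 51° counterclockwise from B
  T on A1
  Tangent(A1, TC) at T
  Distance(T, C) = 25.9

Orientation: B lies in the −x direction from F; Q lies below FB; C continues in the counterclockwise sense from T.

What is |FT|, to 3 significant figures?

63.8

F is at the origin; FB is horizontal with |FB| = 54.6 and B on the −x side, so B = (-54.6, 0.00). Since A1 is tangent to FB there, QB ⟂ FB, so Q = B + (0, -11.7) = (-54.6, -11.7). On A1, B sits at bearing 90° from Q; a 51° counterclockwise sweep puts T at bearing 141°, so T = Q + 11.7·(cos 141°, sin 141°) = (-63.7, -4.34). Then |FT| = |T − F| = 63.8.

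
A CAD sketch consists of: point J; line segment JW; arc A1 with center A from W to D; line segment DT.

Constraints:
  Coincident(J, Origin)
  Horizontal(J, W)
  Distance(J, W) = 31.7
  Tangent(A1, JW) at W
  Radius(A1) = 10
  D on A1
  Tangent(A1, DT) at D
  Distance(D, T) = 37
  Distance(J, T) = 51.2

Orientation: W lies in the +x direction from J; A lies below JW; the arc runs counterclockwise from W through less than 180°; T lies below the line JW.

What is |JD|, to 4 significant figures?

23.80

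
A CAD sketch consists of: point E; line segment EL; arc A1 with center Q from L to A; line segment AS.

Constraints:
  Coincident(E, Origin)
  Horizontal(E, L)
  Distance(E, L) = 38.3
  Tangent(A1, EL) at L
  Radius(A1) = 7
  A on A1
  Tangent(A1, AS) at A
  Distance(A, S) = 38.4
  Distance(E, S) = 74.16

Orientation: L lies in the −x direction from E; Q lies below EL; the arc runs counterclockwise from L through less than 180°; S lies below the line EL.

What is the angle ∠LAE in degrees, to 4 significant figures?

24.24°

Checks: ∠(QL, LE) = 90.00° ✓; |QL| = 7.000 ✓; |QA| = 7.000 ✓; ∠(QA, AS) = 90.00° ✓; |AS| = 38.40 ✓; |ES| = 74.16 ✓.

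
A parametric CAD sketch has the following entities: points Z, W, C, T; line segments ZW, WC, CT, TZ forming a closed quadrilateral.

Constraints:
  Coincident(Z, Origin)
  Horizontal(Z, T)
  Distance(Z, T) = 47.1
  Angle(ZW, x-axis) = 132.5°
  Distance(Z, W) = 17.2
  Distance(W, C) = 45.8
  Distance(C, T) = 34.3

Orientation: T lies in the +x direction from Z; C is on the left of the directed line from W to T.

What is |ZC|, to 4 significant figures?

43.04

Z is at the origin; Z and T share the same y with |ZT| = 47.1 and T in +x, so T = (47.1, 0). ZW runs at 132.5° with |ZW| = 17.2, so W = (-11.62, 12.68). C is determined by |WC| = 45.8 and |CT| = 34.3 together: it lies at the intersection of circle(W, 45.8) and circle(T, 34.3). With |WT| = 60.07, the foot of the radical line on WT is 37.70 from W and the perpendicular offset is √(45.8² − 37.70²) = 26.00. Taking the left-of-WT solution: C = (30.72, 30.14).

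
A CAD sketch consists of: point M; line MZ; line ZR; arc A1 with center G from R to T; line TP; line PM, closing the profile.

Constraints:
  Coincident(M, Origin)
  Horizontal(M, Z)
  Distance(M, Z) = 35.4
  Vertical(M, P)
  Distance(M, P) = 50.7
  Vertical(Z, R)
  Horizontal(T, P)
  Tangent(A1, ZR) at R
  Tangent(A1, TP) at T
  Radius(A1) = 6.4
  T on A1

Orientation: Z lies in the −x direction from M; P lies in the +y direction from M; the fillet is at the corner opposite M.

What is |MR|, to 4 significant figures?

56.71

The virtual corner opposite M is at (-35.40, 50.70). A1 meets ZR tangentially, so GR is at right angles to ZR and tangency of A1 to TP means the radius GT is perpendicular to TP, with radius 6.4, so the center G sits 6.4 in from both sides at G = (-29.00, 44.30). That places the tangent points at R = (-35.40, 44.30) on ZR and T = (-29.00, 50.70) on TP. Then |MR| = |R − M| = 56.71.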